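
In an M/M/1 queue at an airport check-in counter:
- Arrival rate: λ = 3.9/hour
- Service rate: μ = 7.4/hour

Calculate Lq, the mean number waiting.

ρ = λ/μ = 3.9/7.4 = 0.5270
For M/M/1: Lq = λ²/(μ(μ-λ))
Lq = 15.21/(7.4 × 3.50)
Lq = 0.5873 passengers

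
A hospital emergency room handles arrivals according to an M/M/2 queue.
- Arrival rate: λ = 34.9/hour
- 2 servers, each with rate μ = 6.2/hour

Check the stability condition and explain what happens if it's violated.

Stability requires ρ = λ/(cμ) < 1
ρ = 34.9/(2 × 6.2) = 34.9/12.40 = 2.8145
Since 2.8145 ≥ 1, the system is UNSTABLE.
Need c > λ/μ = 34.9/6.2 = 5.63.
Minimum servers needed: c = 6.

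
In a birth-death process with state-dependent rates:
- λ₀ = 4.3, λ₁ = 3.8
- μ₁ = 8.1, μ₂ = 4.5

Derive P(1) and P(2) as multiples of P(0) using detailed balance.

Balance equations:
State 0: λ₀P₀ = μ₁P₁ → P₁ = (λ₀/μ₁)P₀ = (4.3/8.1)P₀ = 0.5309P₀
State 1: P₂ = (λ₀λ₁)/(μ₁μ₂)P₀ = (4.3×3.8)/(8.1×4.5)P₀ = 0.4483P₀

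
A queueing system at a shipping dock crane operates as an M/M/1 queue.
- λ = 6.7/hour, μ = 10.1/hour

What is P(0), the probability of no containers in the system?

ρ = λ/μ = 6.7/10.1 = 0.6634
P(0) = 1 - ρ = 1 - 0.6634 = 0.3366
The server is idle 33.66% of the time.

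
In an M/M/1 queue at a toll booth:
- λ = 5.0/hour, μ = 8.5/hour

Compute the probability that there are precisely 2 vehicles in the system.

ρ = λ/μ = 5.0/8.5 = 0.5882
P(n) = (1-ρ)ρⁿ
P(2) = (1-0.5882) × 0.5882^2
P(2) = 0.4118 × 0.3460
P(2) = 0.1425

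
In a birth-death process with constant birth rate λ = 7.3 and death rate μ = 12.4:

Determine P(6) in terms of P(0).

For constant rates: P(n)/P(0) = (λ/μ)^n
P(6)/P(0) = (7.3/12.4)^6 = 0.5887^6 = 0.04163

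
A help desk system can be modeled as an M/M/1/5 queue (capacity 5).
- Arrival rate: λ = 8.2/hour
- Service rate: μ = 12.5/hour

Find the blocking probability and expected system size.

ρ = λ/μ = 8.2/12.5 = 0.6560
P₀ = (1-ρ)/(1-ρ^(K+1)) = (1-0.6560)/(1-0.6560^6) = 0.3440/0.9203 = 0.3738
P_K = P₀×ρ^K = 0.37379 × 0.6560^5 = 0.37379 × 0.12148 = 0.04541
Blocking probability P_5 = 0.04541 (4.54%)
L = ρ[1 - (K+1)ρ^K + Kρ^(K+1)] / [(1-ρ)(1-ρ^(K+1))]
L = 0.6560 × (1 - 6×0.121484 + 5×0.0796935) / ((1 - 0.6560) × (1 - 0.0796935)) = 1.3874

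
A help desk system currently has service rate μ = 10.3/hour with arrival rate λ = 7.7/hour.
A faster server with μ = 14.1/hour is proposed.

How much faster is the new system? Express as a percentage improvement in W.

System 1: ρ₁ = 7.7/10.3 = 0.7476, W₁ = 1/(10.3-7.7) = 0.384615
System 2: ρ₂ = 7.7/14.1 = 0.5461, W₂ = 1/(14.1-7.7) = 0.156250
Improvement: (W₁-W₂)/W₁ = (0.384615-0.156250)/0.384615 = 59.37%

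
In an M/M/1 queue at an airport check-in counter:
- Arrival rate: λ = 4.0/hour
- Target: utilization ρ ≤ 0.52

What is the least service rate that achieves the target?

ρ = λ/μ, so μ = λ/ρ
μ ≥ 4.0/0.52 = 7.6923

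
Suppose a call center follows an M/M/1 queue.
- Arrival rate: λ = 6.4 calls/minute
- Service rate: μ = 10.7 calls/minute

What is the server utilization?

Server utilization: ρ = λ/μ
ρ = 6.4/10.7 = 0.5981
The server is busy 59.81% of the time.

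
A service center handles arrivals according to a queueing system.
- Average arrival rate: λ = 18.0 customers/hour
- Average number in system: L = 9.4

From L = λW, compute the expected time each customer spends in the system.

Little's Law: L = λW, so W = L/λ
W = 9.4/18.0 = 0.5222 hours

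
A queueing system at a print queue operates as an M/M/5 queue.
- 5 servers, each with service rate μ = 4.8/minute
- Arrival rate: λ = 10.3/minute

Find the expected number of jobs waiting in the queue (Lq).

Traffic intensity: ρ = λ/(cμ) = 10.3/(5×4.8) = 0.4292
Since ρ = 0.4292 < 1, system is stable.
Offered load a = λ/μ = cρ = 10.3/4.8 = 2.1458
P₀ = [ Σₙ₌₀^4 aⁿ/n! + a^5/(5!(1-ρ)) ]⁻¹
Σ = a^0/0! + a^1/1! + a^2/2! + a^3/3! + a^4/4! = 1.0000 + 2.1458 + 2.3023 + 1.6468 + 0.8834 = 7.9783
a^5/(5!(1-ρ)) = 45.4967/(120 × 0.5708) = 0.6642
P₀ = 1/(7.9783 + 0.6642) = 0.1157
Lq = P₀·a^5·ρ / (5!(1-ρ)²) = 0.11571 × 45.4967 × 0.42917 / (120 × 0.32585) = 0.05778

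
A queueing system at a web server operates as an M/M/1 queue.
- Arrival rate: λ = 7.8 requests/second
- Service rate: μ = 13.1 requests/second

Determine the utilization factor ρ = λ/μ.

Server utilization: ρ = λ/μ
ρ = 7.8/13.1 = 0.5954
The server is busy 59.54% of the time.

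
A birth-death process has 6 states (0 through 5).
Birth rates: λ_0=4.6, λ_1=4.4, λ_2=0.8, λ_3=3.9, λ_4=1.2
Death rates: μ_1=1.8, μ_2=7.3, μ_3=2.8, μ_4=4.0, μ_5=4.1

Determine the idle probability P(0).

Ratios P(n)/P(0) = (λ₀···λₙ₋₁)/(μ₁···μₙ):
P(1)/P(0) = (4.6)/(1.8) = 2.5556
P(2)/P(0) = (4.6×4.4)/(1.8×7.3) = 1.5403
P(3)/P(0) = (4.6×4.4×0.8)/(1.8×7.3×2.8) = 0.4401
P(4)/P(0) = (4.6×4.4×0.8×3.9)/(1.8×7.3×2.8×4.0) = 0.4291
P(5)/P(0) = (4.6×4.4×0.8×3.9×1.2)/(1.8×7.3×2.8×4.0×4.1) = 0.1256

Normalization: ∑ P(n) = 1
P(0) × (1.0000 + 2.5556 + 1.5403 + 0.4401 + 0.4291 + 0.1256) = 1
P(0) × 6.0907 = 1
P(0) = 1/6.0907 = 0.1642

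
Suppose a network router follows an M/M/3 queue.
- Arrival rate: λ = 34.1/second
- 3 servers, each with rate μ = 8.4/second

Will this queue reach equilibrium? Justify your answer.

Stability requires ρ = λ/(cμ) < 1
ρ = 34.1/(3 × 8.4) = 34.1/25.20 = 1.3532
Since 1.3532 ≥ 1, the system is UNSTABLE.
Need c > λ/μ = 34.1/8.4 = 4.06.
Minimum servers needed: c = 5.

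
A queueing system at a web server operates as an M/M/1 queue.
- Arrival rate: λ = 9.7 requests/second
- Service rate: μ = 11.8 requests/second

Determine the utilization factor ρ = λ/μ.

Server utilization: ρ = λ/μ
ρ = 9.7/11.8 = 0.8220
The server is busy 82.20% of the time.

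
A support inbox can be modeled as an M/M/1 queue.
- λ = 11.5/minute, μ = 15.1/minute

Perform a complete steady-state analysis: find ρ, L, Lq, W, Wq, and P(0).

Step 1: ρ = λ/μ = 11.5/15.1 = 0.7616
Step 2: L = λ/(μ-λ) = 11.5/3.60 = 3.1944
Step 3: Lq = λ²/(μ(μ-λ)) = 132.25/(15.1×3.60) = 2.4329
Step 4: W = 1/(μ-λ) = 1/3.60 = 0.277778
Step 5: Wq = λ/(μ(μ-λ)) = 11.5/(15.1×3.60) = 0.2116
Step 6: P(0) = 1-ρ = 0.2384
Verify: L = λW = 11.5×0.277778 = 3.1944 ✔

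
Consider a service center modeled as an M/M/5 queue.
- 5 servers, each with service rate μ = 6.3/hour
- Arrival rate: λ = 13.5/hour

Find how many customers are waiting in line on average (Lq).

Traffic intensity: ρ = λ/(cμ) = 13.5/(5×6.3) = 0.4286
Since ρ = 0.4286 < 1, system is stable.
Offered load a = λ/μ = cρ = 13.5/6.3 = 2.1429
P₀ = [ Σₙ₌₀^4 aⁿ/n! + a^5/(5!(1-ρ)) ]⁻¹
Σ = a^0/0! + a^1/1! + a^2/2! + a^3/3! + a^4/4! = 1.00000 + 2.14286 + 2.29592 + 1.63994 + 0.878540 = 7.9573
a^5/(5!(1-ρ)) = 45.1821/(120 × 0.5714) = 0.6589
P₀ = 1/(7.9573 + 0.6589) = 0.1161
Lq = P₀·a^5·ρ / (5!(1-ρ)²) = 0.11606 × 45.1821 × 0.42857 / (120 × 0.32653) = 0.05735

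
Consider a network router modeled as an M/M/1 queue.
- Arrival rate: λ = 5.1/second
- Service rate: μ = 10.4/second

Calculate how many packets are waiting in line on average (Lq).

ρ = λ/μ = 5.1/10.4 = 0.4904
For M/M/1: Lq = λ²/(μ(μ-λ))
Lq = 26.01/(10.4 × 5.30)
Lq = 0.4719 packets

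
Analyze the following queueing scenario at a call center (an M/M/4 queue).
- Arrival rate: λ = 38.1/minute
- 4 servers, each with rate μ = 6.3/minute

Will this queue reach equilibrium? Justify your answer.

Stability requires ρ = λ/(cμ) < 1
ρ = 38.1/(4 × 6.3) = 38.1/25.20 = 1.5119
Since 1.5119 ≥ 1, the system is UNSTABLE.
Need c > λ/μ = 38.1/6.3 = 6.05.
Minimum servers needed: c = 7.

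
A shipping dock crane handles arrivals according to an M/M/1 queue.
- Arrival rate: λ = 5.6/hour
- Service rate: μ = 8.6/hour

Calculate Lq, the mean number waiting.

ρ = λ/μ = 5.6/8.6 = 0.6512
For M/M/1: Lq = λ²/(μ(μ-λ))
Lq = 31.36/(8.6 × 3.00)
Lq = 1.2155 containers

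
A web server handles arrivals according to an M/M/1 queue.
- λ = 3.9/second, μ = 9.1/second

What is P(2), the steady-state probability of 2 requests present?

ρ = λ/μ = 3.9/9.1 = 0.4286
P(n) = (1-ρ)ρⁿ
P(2) = (1-0.4286) × 0.4286^2
P(2) = 0.5714 × 0.1837
P(2) = 0.1050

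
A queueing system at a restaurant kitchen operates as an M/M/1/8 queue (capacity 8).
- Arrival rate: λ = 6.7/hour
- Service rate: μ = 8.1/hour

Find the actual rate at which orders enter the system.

ρ = λ/μ = 6.7/8.1 = 0.82716
P₀ = (1-ρ)/(1-ρ^(K+1)) = (1-0.82716)/(1-0.82716^9) = 0.1728/0.8187 = 0.2111
P_K = P₀×ρ^K = 0.21111 × 0.82716^8 = 0.21111 × 0.21914 = 0.04626
λ_eff = λ(1-P_K) = 6.7 × (1 - 0.04626) = 6.7 × 0.95374 = 6.3901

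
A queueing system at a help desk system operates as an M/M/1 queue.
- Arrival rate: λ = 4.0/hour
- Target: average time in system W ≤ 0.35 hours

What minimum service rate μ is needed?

For M/M/1: W = 1/(μ-λ)
Need W ≤ 0.35, so 1/(μ-λ) ≤ 0.35
μ - λ ≥ 1/0.35 = 2.8571
μ ≥ 4.0 + 2.8571 = 6.8571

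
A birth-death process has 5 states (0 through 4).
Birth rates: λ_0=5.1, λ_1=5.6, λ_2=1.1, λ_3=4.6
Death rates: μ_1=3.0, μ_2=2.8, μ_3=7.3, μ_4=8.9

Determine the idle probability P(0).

Ratios P(n)/P(0) = (λ₀···λₙ₋₁)/(μ₁···μₙ):
P(1)/P(0) = (5.1)/(3.0) = 1.7000
P(2)/P(0) = (5.1×5.6)/(3.0×2.8) = 3.4000
P(3)/P(0) = (5.1×5.6×1.1)/(3.0×2.8×7.3) = 0.5123
P(4)/P(0) = (5.1×5.6×1.1×4.6)/(3.0×2.8×7.3×8.9) = 0.2648

Normalization: ∑ P(n) = 1
P(0) × (1.0000 + 1.7000 + 3.4000 + 0.5123 + 0.2648) = 1
P(0) × 6.8771 = 1
P(0) = 1/6.8771 = 0.1454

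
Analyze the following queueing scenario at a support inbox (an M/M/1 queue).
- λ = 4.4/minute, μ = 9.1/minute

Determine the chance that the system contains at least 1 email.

ρ = λ/μ = 4.4/9.1 = 0.4835
P(N ≥ n) = ρⁿ
P(N ≥ 1) = 0.4835^1
P(N ≥ 1) = 0.4835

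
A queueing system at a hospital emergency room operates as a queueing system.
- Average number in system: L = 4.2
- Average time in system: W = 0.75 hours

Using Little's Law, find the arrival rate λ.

Little's Law: L = λW, so λ = L/W
λ = 4.2/0.75 = 5.6000 patients/hour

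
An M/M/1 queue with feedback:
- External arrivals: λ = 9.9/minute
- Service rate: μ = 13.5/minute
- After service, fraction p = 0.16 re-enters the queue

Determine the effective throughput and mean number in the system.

Effective arrival rate: λ_eff = λ/(1-p) = 9.9/(1-0.16) = 9.9/0.84 = 11.78571
ρ = λ_eff/μ = 11.78571/13.5 = 0.873016
L = ρ/(1-ρ) = 0.873016/(1-0.873016) = 6.8750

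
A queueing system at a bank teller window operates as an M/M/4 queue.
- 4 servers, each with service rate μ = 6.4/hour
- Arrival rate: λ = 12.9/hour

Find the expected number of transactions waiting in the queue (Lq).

Traffic intensity: ρ = λ/(cμ) = 12.9/(4×6.4) = 0.5039
Since ρ = 0.5039 < 1, system is stable.
Offered load a = λ/μ = cρ = 12.9/6.4 = 2.0156
P₀ = [ Σₙ₌₀^3 aⁿ/n! + a^4/(4!(1-ρ)) ]⁻¹
Σ = a^0/0! + a^1/1! + a^2/2! + a^3/3! = 1.0000 + 2.0156 + 2.0314 + 1.3648 = 6.4118
a^4/(4!(1-ρ)) = 16.5059/(24 × 0.4961) = 1.3863
P₀ = 1/(6.4118 + 1.3863) = 0.1282
Lq = P₀·a^4·ρ / (4!(1-ρ)²) = 0.12824 × 16.5059 × 0.50391 / (24 × 0.24611) = 0.1806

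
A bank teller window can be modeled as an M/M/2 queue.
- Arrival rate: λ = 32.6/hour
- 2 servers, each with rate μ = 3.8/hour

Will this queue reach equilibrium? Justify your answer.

Stability requires ρ = λ/(cμ) < 1
ρ = 32.6/(2 × 3.8) = 32.6/7.60 = 4.2895
Since 4.2895 ≥ 1, the system is UNSTABLE.
Need c > λ/μ = 32.6/3.8 = 8.58.
Minimum servers needed: c = 9.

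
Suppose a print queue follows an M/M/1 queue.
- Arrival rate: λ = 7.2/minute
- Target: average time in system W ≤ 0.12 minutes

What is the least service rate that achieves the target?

For M/M/1: W = 1/(μ-λ)
Need W ≤ 0.12, so 1/(μ-λ) ≤ 0.12
μ - λ ≥ 1/0.12 = 8.3333
μ ≥ 7.2 + 8.3333 = 15.5333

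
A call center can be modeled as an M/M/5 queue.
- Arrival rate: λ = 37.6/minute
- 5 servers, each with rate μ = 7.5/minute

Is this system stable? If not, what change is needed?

Stability requires ρ = λ/(cμ) < 1
ρ = 37.6/(5 × 7.5) = 37.6/37.50 = 1.0027
Since 1.0027 ≥ 1, the system is UNSTABLE.
Need c > λ/μ = 37.6/7.5 = 5.01.
Minimum servers needed: c = 6.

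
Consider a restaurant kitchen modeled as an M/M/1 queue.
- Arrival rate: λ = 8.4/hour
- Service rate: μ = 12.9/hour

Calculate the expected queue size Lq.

ρ = λ/μ = 8.4/12.9 = 0.6512
For M/M/1: Lq = λ²/(μ(μ-λ))
Lq = 70.56/(12.9 × 4.50)
Lq = 1.2155 orders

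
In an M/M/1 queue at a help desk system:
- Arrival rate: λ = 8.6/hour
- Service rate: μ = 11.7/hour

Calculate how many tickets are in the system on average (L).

ρ = λ/μ = 8.6/11.7 = 0.7350
For M/M/1: L = λ/(μ-λ)
L = 8.6/(11.7-8.6) = 8.6/3.10
L = 2.7742 tickets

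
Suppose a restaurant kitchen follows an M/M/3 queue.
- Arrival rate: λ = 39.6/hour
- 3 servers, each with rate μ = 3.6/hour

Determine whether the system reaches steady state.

Stability requires ρ = λ/(cμ) < 1
ρ = 39.6/(3 × 3.6) = 39.6/10.80 = 3.6667
Since 3.6667 ≥ 1, the system is UNSTABLE.
Need c > λ/μ = 39.6/3.6 = 11.00.
Minimum servers needed: c = 12.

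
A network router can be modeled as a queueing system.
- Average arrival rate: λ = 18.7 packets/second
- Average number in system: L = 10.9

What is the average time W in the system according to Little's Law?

Little's Law: L = λW, so W = L/λ
W = 10.9/18.7 = 0.5829 seconds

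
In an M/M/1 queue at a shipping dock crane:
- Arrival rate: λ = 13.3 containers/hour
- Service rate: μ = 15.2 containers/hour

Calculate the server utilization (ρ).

Server utilization: ρ = λ/μ
ρ = 13.3/15.2 = 0.8750
The server is busy 87.50% of the time.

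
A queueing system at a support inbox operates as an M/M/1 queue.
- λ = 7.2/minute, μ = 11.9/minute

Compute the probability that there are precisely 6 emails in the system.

ρ = λ/μ = 7.2/11.9 = 0.60504
P(n) = (1-ρ)ρⁿ
P(6) = (1-0.60504) × 0.60504^6
P(6) = 0.3950 × 0.04906
P(6) = 0.01938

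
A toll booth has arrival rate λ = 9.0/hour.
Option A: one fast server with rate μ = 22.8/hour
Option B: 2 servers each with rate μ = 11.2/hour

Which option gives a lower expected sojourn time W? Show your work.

Option A: single server μ = 22.8 (M/M/1)
  ρ_A = 9.0/22.8 = 0.3947
  W_A = 1/(μ-λ) = 1/(22.8-9.0) = 1/13.80 = 0.07246

Option B: 2 servers μ = 11.2 (M/M/2)
  ρ_B = λ/(cμ) = 9.0/(2×11.2) = 0.4018
  Offered load a = λ/μ = cρ = 9.0/11.2 = 0.8036
  P₀ = [ Σₙ₌₀^1 aⁿ/n! + a^2/(2!(1-ρ)) ]⁻¹
  Σ = a^0/0! + a^1/1! = 1.0000 + 0.8036 = 1.8036
  a^2/(2!(1-ρ)) = 0.6457/(2 × 0.5982) = 0.5397
  P₀ = 1/(1.80357 + 0.539712) = 0.4268
  Lq = P₀·a^2·ρ / (2!(1-ρ)²) = 0.4268 × 0.6457 × 0.4018 / (2 × 0.3579) = 0.1547
  Wq_B = Lq/λ = 0.1547/9.0 = 0.01719
  W_B = Wq_B + 1/μ = 0.01719 + 0.08929 = 0.1065

Since W_A = 0.07246 < W_B = 0.1065, Option A (single fast server) has the shorter time in system.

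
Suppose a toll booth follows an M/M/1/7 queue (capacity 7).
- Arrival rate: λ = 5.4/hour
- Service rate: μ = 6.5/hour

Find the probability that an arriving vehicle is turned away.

ρ = λ/μ = 5.4/6.5 = 0.83077
P₀ = (1-ρ)/(1-ρ^(K+1)) = (1-0.83077)/(1-0.83077^8) = 0.1692/0.7731 = 0.2189
P_K = P₀×ρ^K = 0.21890 × 0.83077^7 = 0.21890 × 0.27313 = 0.05979
Blocking probability = 5.98%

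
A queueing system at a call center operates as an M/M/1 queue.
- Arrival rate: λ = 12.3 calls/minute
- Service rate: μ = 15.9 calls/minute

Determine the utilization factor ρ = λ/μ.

Server utilization: ρ = λ/μ
ρ = 12.3/15.9 = 0.7736
The server is busy 77.36% of the time.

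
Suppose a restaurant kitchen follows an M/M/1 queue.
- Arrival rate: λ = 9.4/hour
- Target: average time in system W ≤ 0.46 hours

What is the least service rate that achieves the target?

For M/M/1: W = 1/(μ-λ)
Need W ≤ 0.46, so 1/(μ-λ) ≤ 0.46
μ - λ ≥ 1/0.46 = 2.1739
μ ≥ 9.4 + 2.1739 = 11.5739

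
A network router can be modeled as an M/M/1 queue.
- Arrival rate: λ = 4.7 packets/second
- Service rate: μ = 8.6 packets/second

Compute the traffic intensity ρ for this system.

Server utilization: ρ = λ/μ
ρ = 4.7/8.6 = 0.5465
The server is busy 54.65% of the time.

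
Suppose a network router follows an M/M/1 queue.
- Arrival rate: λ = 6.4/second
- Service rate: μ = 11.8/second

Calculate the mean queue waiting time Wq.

First, compute utilization: ρ = λ/μ = 6.4/11.8 = 0.5424
For M/M/1: Wq = λ/(μ(μ-λ))
Wq = 6.4/(11.8 × (11.8-6.4))
Wq = 6.4/(11.8 × 5.40)
Wq = 0.1004 seconds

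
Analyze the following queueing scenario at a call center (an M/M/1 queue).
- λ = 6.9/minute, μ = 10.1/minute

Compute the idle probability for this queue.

ρ = λ/μ = 6.9/10.1 = 0.6832
P(0) = 1 - ρ = 1 - 0.6832 = 0.3168
The server is idle 31.68% of the time.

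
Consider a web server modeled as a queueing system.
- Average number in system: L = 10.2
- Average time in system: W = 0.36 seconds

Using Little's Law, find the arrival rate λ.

Little's Law: L = λW, so λ = L/W
λ = 10.2/0.36 = 28.3333 requests/second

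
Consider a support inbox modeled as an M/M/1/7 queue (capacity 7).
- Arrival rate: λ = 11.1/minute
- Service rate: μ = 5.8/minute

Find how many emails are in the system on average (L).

ρ = λ/μ = 11.1/5.8 = 1.9138
P₀ = (1-ρ)/(1-ρ^(K+1)) = (1-1.9138)/(1-1.9138^8) = -0.9138/-178.9585 = 0.005106
P_K = P₀×ρ^K = 0.005106 × 1.9138^7 = 0.005106 × 94.0320 = 0.4801
L = ρ[1 - (K+1)ρ^K + Kρ^(K+1)] / [(1-ρ)(1-ρ^(K+1))]
L = 1.9138 × (1 - 8×94.0320 + 7×179.9585) / ((1 - 1.9138) × (1 - 179.9585)) = 5.9504 emails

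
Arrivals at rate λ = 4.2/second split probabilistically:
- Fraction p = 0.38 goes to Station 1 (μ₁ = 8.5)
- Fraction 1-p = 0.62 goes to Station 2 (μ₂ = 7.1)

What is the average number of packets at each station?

Effective rates: λ₁ = 4.2×0.38 = 1.596, λ₂ = 4.2×0.62 = 2.604
Station 1: ρ₁ = 1.596/8.5 = 0.1878, L₁ = ρ₁/(1-ρ₁) = 0.1878/(1-0.1878) = 0.2312
Station 2: ρ₂ = 2.604/7.1 = 0.36676, L₂ = ρ₂/(1-ρ₂) = 0.36676/(1-0.36676) = 0.5792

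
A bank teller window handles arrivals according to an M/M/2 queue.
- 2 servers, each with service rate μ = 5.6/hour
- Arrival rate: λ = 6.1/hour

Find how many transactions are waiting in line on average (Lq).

Traffic intensity: ρ = λ/(cμ) = 6.1/(2×5.6) = 0.5446
Since ρ = 0.5446 < 1, system is stable.
Offered load a = λ/μ = cρ = 6.1/5.6 = 1.0893
P₀ = [ Σₙ₌₀^1 aⁿ/n! + a^2/(2!(1-ρ)) ]⁻¹
Σ = a^0/0! + a^1/1! = 1.0000 + 1.0893 = 2.0893
a^2/(2!(1-ρ)) = 1.18654/(2 × 0.455357) = 1.3029
P₀ = 1/(2.0893 + 1.3029) = 0.2948
Lq = P₀·a^2·ρ / (2!(1-ρ)²) = 0.29480 × 1.1865 × 0.54464 / (2 × 0.20735) = 0.4594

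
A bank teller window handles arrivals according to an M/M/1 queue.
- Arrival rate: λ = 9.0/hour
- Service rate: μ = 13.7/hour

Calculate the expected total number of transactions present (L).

ρ = λ/μ = 9.0/13.7 = 0.6569
For M/M/1: L = λ/(μ-λ)
L = 9.0/(13.7-9.0) = 9.0/4.70
L = 1.9149 transactions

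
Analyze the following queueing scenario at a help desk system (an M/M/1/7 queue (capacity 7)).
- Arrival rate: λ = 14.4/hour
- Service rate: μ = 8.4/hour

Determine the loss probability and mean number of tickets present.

ρ = λ/μ = 14.4/8.4 = 1.714286
P₀ = (1-ρ)/(1-ρ^(K+1)) = (1-1.714286)/(1-1.714286^8) = -0.7143/-73.5875 = 0.009707
P_K = P₀×ρ^K = 0.009707 × 1.714286^7 = 0.009707 × 43.5094 = 0.4223
Blocking probability P_7 = 0.4223 (42.23%)
L = ρ[1 - (K+1)ρ^K + Kρ^(K+1)] / [(1-ρ)(1-ρ^(K+1))]
L = 1.714286 × (1 - 8×43.5094 + 7×74.5875) / ((1 - 1.714286) × (1 - 74.5875)) = 5.7087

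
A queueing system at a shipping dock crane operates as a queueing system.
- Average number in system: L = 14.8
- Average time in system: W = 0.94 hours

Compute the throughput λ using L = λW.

Little's Law: L = λW, so λ = L/W
λ = 14.8/0.94 = 15.7447 containers/hour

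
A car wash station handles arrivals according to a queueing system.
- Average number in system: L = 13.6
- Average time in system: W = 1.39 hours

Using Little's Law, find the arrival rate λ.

Little's Law: L = λW, so λ = L/W
λ = 13.6/1.39 = 9.7842 cars/hour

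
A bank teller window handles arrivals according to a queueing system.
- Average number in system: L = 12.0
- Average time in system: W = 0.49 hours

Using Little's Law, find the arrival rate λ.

Little's Law: L = λW, so λ = L/W
λ = 12.0/0.49 = 24.4898 transactions/hour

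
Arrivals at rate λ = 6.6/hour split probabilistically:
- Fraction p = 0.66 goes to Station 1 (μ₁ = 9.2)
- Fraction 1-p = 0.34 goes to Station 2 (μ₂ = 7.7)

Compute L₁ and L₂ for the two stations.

Effective rates: λ₁ = 6.6×0.66 = 4.356, λ₂ = 6.6×0.34 = 2.244
Station 1: ρ₁ = 4.356/9.2 = 0.4735, L₁ = ρ₁/(1-ρ₁) = 0.4735/(1-0.4735) = 0.8993
Station 2: ρ₂ = 2.244/7.7 = 0.29143, L₂ = ρ₂/(1-ρ₂) = 0.29143/(1-0.29143) = 0.4113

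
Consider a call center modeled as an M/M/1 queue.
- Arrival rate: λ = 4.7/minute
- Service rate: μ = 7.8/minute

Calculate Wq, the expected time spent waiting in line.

First, compute utilization: ρ = λ/μ = 4.7/7.8 = 0.6026
For M/M/1: Wq = λ/(μ(μ-λ))
Wq = 4.7/(7.8 × (7.8-4.7))
Wq = 4.7/(7.8 × 3.10)
Wq = 0.1944 minutes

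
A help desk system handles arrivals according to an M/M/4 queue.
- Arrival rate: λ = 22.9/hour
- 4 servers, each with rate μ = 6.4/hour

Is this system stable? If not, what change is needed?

Stability requires ρ = λ/(cμ) < 1
ρ = 22.9/(4 × 6.4) = 22.9/25.60 = 0.8945
Since 0.8945 < 1, the system is STABLE.
The servers are busy 89.45% of the time.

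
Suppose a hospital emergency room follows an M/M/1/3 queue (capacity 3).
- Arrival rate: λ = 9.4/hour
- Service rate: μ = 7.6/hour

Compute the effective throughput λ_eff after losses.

ρ = λ/μ = 9.4/7.6 = 1.23684
P₀ = (1-ρ)/(1-ρ^(K+1)) = (1-1.23684)/(1-1.23684^4) = -0.2368/-1.3402 = 0.1767
P_K = P₀×ρ^K = 0.17672 × 1.23684^3 = 0.17672 × 1.8921 = 0.3344
λ_eff = λ(1-P_K) = 9.4 × (1 - 0.33437) = 9.4 × 0.66563 = 6.2569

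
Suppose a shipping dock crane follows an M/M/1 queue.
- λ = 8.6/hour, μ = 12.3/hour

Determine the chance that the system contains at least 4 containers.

ρ = λ/μ = 8.6/12.3 = 0.6992
P(N ≥ n) = ρⁿ
P(N ≥ 4) = 0.6992^4
P(N ≥ 4) = 0.2390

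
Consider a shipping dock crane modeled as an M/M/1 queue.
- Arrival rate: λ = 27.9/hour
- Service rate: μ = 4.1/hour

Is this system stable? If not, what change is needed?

Stability requires ρ = λ/(cμ) < 1
ρ = 27.9/(1 × 4.1) = 27.9/4.10 = 6.8049
Since 6.8049 ≥ 1, the system is UNSTABLE.
Queue grows without bound. Need μ > λ = 27.9.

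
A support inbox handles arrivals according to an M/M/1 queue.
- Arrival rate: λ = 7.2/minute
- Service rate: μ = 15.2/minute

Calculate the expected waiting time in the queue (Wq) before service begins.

First, compute utilization: ρ = λ/μ = 7.2/15.2 = 0.4737
For M/M/1: Wq = λ/(μ(μ-λ))
Wq = 7.2/(15.2 × (15.2-7.2))
Wq = 7.2/(15.2 × 8.00)
Wq = 0.05921 minutes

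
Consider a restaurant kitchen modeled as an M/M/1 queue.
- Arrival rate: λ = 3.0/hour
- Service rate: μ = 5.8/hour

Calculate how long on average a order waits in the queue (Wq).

First, compute utilization: ρ = λ/μ = 3.0/5.8 = 0.5172
For M/M/1: Wq = λ/(μ(μ-λ))
Wq = 3.0/(5.8 × (5.8-3.0))
Wq = 3.0/(5.8 × 2.80)
Wq = 0.1847 hours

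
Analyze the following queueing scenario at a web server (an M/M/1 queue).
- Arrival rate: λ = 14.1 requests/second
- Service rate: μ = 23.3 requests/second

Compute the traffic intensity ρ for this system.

Server utilization: ρ = λ/μ
ρ = 14.1/23.3 = 0.6052
The server is busy 60.52% of the time.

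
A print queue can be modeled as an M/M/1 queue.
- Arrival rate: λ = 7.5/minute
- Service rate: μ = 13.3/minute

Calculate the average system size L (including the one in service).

ρ = λ/μ = 7.5/13.3 = 0.5639
For M/M/1: L = λ/(μ-λ)
L = 7.5/(13.3-7.5) = 7.5/5.80
L = 1.2931 jobs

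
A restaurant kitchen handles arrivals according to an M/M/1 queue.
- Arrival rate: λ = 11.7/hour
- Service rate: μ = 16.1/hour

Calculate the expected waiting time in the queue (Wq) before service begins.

First, compute utilization: ρ = λ/μ = 11.7/16.1 = 0.7267
For M/M/1: Wq = λ/(μ(μ-λ))
Wq = 11.7/(16.1 × (16.1-11.7))
Wq = 11.7/(16.1 × 4.40)
Wq = 0.1652 hours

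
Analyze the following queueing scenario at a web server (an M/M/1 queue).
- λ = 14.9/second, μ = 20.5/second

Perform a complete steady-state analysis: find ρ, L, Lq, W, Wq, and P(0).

Step 1: ρ = λ/μ = 14.9/20.5 = 0.7268
Step 2: L = λ/(μ-λ) = 14.9/5.60 = 2.6607
Step 3: Lq = λ²/(μ(μ-λ)) = 222.01/(20.5×5.60) = 1.9339
Step 4: W = 1/(μ-λ) = 1/5.60 = 0.17857
Step 5: Wq = λ/(μ(μ-λ)) = 14.9/(20.5×5.60) = 0.1298
Step 6: P(0) = 1-ρ = 0.2732
Verify: L = λW = 14.9×0.17857 = 2.6607 ✔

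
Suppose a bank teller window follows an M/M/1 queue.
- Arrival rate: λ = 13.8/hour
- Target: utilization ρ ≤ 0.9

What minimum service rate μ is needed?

ρ = λ/μ, so μ = λ/ρ
μ ≥ 13.8/0.9 = 15.3333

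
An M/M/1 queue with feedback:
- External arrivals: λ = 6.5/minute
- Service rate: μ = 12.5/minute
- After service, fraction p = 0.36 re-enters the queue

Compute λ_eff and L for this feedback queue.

Effective arrival rate: λ_eff = λ/(1-p) = 6.5/(1-0.36) = 6.5/0.64 = 10.1562
ρ = λ_eff/μ = 10.1562/12.5 = 0.8125
L = ρ/(1-ρ) = 0.8125/(1-0.8125) = 4.3333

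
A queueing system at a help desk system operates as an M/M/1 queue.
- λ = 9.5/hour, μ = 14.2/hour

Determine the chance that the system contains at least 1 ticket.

ρ = λ/μ = 9.5/14.2 = 0.6690
P(N ≥ n) = ρⁿ
P(N ≥ 1) = 0.6690^1
P(N ≥ 1) = 0.6690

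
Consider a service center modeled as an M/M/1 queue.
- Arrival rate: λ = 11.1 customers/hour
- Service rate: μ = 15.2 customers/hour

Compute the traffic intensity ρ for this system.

Server utilization: ρ = λ/μ
ρ = 11.1/15.2 = 0.7303
The server is busy 73.03% of the time.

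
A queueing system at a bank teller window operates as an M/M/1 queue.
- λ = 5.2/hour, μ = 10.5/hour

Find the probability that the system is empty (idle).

ρ = λ/μ = 5.2/10.5 = 0.4952
P(0) = 1 - ρ = 1 - 0.4952 = 0.5048
The server is idle 50.48% of the time.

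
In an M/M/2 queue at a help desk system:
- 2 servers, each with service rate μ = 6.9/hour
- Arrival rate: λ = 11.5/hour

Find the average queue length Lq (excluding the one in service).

Traffic intensity: ρ = λ/(cμ) = 11.5/(2×6.9) = 0.8333
Since ρ = 0.8333 < 1, system is stable.
Offered load a = λ/μ = cρ = 11.5/6.9 = 1.6667
P₀ = [ Σₙ₌₀^1 aⁿ/n! + a^2/(2!(1-ρ)) ]⁻¹
Σ = a^0/0! + a^1/1! = 1.0000 + 1.6667 = 2.6667
a^2/(2!(1-ρ)) = 2.77778/(2 × 0.166667) = 8.3333
P₀ = 1/(2.6667 + 8.3333) = 0.09091
Lq = P₀·a^2·ρ / (2!(1-ρ)²) = 0.090909 × 2.7778 × 0.83333 / (2 × 0.027778) = 3.7879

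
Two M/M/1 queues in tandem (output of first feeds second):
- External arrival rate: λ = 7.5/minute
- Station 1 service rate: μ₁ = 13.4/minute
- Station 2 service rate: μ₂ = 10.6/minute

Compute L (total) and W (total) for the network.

By Jackson's theorem, each station behaves as independent M/M/1.
Station 1: ρ₁ = 7.5/13.4 = 0.5597, L₁ = ρ₁/(1-ρ₁) = λ/(μ₁-λ) = 7.5/5.90 = 1.27119
Station 2: ρ₂ = 7.5/10.6 = 0.7075, L₂ = ρ₂/(1-ρ₂) = λ/(μ₂-λ) = 7.5/3.10 = 2.41935
Total: L = L₁ + L₂ = 1.27119 + 2.41935 = 3.6905
W = L/λ = 3.6905/7.5 = 0.4921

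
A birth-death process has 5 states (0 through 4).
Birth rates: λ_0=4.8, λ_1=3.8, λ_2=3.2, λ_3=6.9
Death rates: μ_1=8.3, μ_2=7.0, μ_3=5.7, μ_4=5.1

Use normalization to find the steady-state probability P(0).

Ratios P(n)/P(0) = (λ₀···λₙ₋₁)/(μ₁···μₙ):
P(1)/P(0) = (4.8)/(8.3) = 0.57831
P(2)/P(0) = (4.8×3.8)/(8.3×7.0) = 0.31394
P(3)/P(0) = (4.8×3.8×3.2)/(8.3×7.0×5.7) = 0.17625
P(4)/P(0) = (4.8×3.8×3.2×6.9)/(8.3×7.0×5.7×5.1) = 0.23845

Normalization: ∑ P(n) = 1
P(0) × (1.0000 + 0.57831 + 0.31394 + 0.17625 + 0.23845) = 1
P(0) × 2.3070 = 1
P(0) = 1/2.3070 = 0.4335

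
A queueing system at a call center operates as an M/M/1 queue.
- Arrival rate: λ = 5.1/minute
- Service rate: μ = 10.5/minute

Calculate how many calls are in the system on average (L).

ρ = λ/μ = 5.1/10.5 = 0.4857
For M/M/1: L = λ/(μ-λ)
L = 5.1/(10.5-5.1) = 5.1/5.40
L = 0.9444 calls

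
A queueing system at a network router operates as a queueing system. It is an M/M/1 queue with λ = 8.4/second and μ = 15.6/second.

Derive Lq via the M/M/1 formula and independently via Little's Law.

Method 1 (direct): Lq = λ²/(μ(μ-λ)) = 70.56/(15.6 × 7.20) = 0.6282

Method 2 (Little's Law):
W = 1/(μ-λ) = 1/7.20 = 0.13889
Wq = W - 1/μ = 0.13889 - 0.064103 = 0.07479
Lq = λWq = 8.4 × 0.07479 = 0.6282 ✔ (matches Method 1)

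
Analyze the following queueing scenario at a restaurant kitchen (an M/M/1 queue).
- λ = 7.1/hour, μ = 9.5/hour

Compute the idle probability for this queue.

ρ = λ/μ = 7.1/9.5 = 0.7474
P(0) = 1 - ρ = 1 - 0.7474 = 0.2526
The server is idle 25.26% of the time.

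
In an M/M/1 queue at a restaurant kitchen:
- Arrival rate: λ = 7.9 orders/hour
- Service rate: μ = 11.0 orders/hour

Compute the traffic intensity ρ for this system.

Server utilization: ρ = λ/μ
ρ = 7.9/11.0 = 0.7182
The server is busy 71.82% of the time.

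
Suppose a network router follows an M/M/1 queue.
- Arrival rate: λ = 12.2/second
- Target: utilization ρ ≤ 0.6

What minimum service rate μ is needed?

ρ = λ/μ, so μ = λ/ρ
μ ≥ 12.2/0.6 = 20.3333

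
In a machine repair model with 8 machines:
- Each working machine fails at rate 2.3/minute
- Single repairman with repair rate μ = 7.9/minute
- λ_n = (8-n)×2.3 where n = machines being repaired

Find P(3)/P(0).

P(3)/P(0) = ∏_{i=0}^{3-1} λ_i/μ_{i+1}
= (8-0)×2.3/7.9 × (8-1)×2.3/7.9 × (8-2)×2.3/7.9
= 8.2917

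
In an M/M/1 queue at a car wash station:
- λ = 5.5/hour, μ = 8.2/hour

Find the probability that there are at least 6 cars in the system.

ρ = λ/μ = 5.5/8.2 = 0.67073
P(N ≥ n) = ρⁿ
P(N ≥ 6) = 0.67073^6
P(N ≥ 6) = 0.09105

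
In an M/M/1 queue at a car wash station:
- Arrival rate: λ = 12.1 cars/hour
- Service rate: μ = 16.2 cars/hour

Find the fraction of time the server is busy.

Server utilization: ρ = λ/μ
ρ = 12.1/16.2 = 0.7469
The server is busy 74.69% of the time.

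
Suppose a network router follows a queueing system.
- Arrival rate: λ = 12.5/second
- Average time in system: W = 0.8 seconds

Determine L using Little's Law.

Little's Law: L = λW
L = 12.5 × 0.8 = 10.0000 packets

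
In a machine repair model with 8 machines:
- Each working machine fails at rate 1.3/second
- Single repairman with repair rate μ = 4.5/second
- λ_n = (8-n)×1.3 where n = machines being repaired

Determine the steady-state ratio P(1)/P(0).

P(1)/P(0) = ∏_{i=0}^{1-1} λ_i/μ_{i+1}
= (8-0)×1.3/4.5
= 2.3111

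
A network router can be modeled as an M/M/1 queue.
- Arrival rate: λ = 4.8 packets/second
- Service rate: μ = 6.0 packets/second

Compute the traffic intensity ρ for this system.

Server utilization: ρ = λ/μ
ρ = 4.8/6.0 = 0.8000
The server is busy 80.00% of the time.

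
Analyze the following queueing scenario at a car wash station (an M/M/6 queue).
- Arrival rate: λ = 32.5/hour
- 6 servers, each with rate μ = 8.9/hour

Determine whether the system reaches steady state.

Stability requires ρ = λ/(cμ) < 1
ρ = 32.5/(6 × 8.9) = 32.5/53.40 = 0.6086
Since 0.6086 < 1, the system is STABLE.
The servers are busy 60.86% of the time.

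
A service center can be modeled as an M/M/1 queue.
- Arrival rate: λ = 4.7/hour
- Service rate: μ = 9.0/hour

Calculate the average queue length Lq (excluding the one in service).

ρ = λ/μ = 4.7/9.0 = 0.5222
For M/M/1: Lq = λ²/(μ(μ-λ))
Lq = 22.09/(9.0 × 4.30)
Lq = 0.5708 customers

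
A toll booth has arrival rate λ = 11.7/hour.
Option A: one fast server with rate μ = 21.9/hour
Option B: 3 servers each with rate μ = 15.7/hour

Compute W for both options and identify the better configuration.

Option A: single server μ = 21.9 (M/M/1)
  ρ_A = 11.7/21.9 = 0.5342
  W_A = 1/(μ-λ) = 1/(21.9-11.7) = 1/10.20 = 0.09804

Option B: 3 servers μ = 15.7 (M/M/3)
  ρ_B = λ/(cμ) = 11.7/(3×15.7) = 0.2484
  Offered load a = λ/μ = cρ = 11.7/15.7 = 0.7452
  P₀ = [ Σₙ₌₀^2 aⁿ/n! + a^3/(3!(1-ρ)) ]⁻¹
  Σ = a^0/0! + a^1/1! + a^2/2! = 1.0000 + 0.7452 + 0.2777 = 2.0229
  a^3/(3!(1-ρ)) = 0.4139/(6 × 0.7516) = 0.09178
  P₀ = 1/(2.0229 + 0.09178) = 0.4729
  Lq = P₀·a^3·ρ / (3!(1-ρ)²) = 0.4729 × 0.4139 × 0.2484 / (6 × 0.5649) = 0.01434
  Wq_B = Lq/λ = 0.01434/11.7 = 0.001226
  W_B = Wq_B + 1/μ = 0.001226 + 0.06369 = 0.06492

Since W_B = 0.06492 < W_A = 0.09804, Option B (multiple servers) has the shorter time in system.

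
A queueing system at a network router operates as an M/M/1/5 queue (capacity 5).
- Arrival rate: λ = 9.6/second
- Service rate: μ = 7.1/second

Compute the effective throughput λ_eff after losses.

ρ = λ/μ = 9.6/7.1 = 1.352113
P₀ = (1-ρ)/(1-ρ^(K+1)) = (1-1.352113)/(1-1.352113^6) = -0.3521/-5.1105 = 0.06890
P_K = P₀×ρ^K = 0.06890 × 1.352113^5 = 0.06890 × 4.5192 = 0.3114
λ_eff = λ(1-P_K) = 9.6 × (1 - 0.31137) = 9.6 × 0.68863 = 6.6108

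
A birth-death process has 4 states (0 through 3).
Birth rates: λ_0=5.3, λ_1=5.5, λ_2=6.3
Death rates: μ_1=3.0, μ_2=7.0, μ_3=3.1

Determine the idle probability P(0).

Ratios P(n)/P(0) = (λ₀···λₙ₋₁)/(μ₁···μₙ):
P(1)/P(0) = (5.3)/(3.0) = 1.76667
P(2)/P(0) = (5.3×5.5)/(3.0×7.0) = 1.38810
P(3)/P(0) = (5.3×5.5×6.3)/(3.0×7.0×3.1) = 2.82097

Normalization: ∑ P(n) = 1
P(0) × (1.00000 + 1.76667 + 1.38810 + 2.82097) = 1
P(0) × 6.9757 = 1
P(0) = 1/6.9757 = 0.1434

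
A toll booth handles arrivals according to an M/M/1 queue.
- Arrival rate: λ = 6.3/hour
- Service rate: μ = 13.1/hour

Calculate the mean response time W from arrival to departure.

First, compute utilization: ρ = λ/μ = 6.3/13.1 = 0.4809
For M/M/1: W = 1/(μ-λ)
W = 1/(13.1-6.3) = 1/6.80
W = 0.1471 hours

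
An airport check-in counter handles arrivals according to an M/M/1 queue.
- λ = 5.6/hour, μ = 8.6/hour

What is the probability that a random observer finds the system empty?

ρ = λ/μ = 5.6/8.6 = 0.6512
P(0) = 1 - ρ = 1 - 0.6512 = 0.3488
The server is idle 34.88% of the time.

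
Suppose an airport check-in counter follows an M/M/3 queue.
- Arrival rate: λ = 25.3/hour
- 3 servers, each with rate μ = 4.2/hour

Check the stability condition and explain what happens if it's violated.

Stability requires ρ = λ/(cμ) < 1
ρ = 25.3/(3 × 4.2) = 25.3/12.60 = 2.0079
Since 2.0079 ≥ 1, the system is UNSTABLE.
Need c > λ/μ = 25.3/4.2 = 6.02.
Minimum servers needed: c = 7.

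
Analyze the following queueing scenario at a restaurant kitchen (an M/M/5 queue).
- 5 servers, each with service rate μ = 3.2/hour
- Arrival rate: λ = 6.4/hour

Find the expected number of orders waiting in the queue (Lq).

Traffic intensity: ρ = λ/(cμ) = 6.4/(5×3.2) = 0.4000
Since ρ = 0.4000 < 1, system is stable.
Offered load a = λ/μ = cρ = 6.4/3.2 = 2.0000
P₀ = [ Σₙ₌₀^4 aⁿ/n! + a^5/(5!(1-ρ)) ]⁻¹
Σ = a^0/0! + a^1/1! + a^2/2! + a^3/3! + a^4/4! = 1.0000 + 2.0000 + 2.0000 + 1.3333 + 0.6667 = 7.0000
a^5/(5!(1-ρ)) = 32.0000/(120 × 0.6000) = 0.4444
P₀ = 1/(7.0000 + 0.4444) = 0.1343
Lq = P₀·a^5·ρ / (5!(1-ρ)²) = 0.13433 × 32.0000 × 0.40000 / (120 × 0.36000) = 0.03980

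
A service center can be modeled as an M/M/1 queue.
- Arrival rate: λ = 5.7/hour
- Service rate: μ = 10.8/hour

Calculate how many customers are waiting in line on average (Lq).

ρ = λ/μ = 5.7/10.8 = 0.5278
For M/M/1: Lq = λ²/(μ(μ-λ))
Lq = 32.49/(10.8 × 5.10)
Lq = 0.5899 customers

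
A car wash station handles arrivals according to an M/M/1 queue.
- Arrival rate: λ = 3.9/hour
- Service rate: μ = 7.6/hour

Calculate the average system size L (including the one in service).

ρ = λ/μ = 3.9/7.6 = 0.5132
For M/M/1: L = λ/(μ-λ)
L = 3.9/(7.6-3.9) = 3.9/3.70
L = 1.0541 cars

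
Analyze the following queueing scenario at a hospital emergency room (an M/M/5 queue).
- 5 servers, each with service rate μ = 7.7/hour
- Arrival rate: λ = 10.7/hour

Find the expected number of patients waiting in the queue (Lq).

Traffic intensity: ρ = λ/(cμ) = 10.7/(5×7.7) = 0.2779
Since ρ = 0.2779 < 1, system is stable.
Offered load a = λ/μ = cρ = 10.7/7.7 = 1.3896
P₀ = [ Σₙ₌₀^4 aⁿ/n! + a^5/(5!(1-ρ)) ]⁻¹
Σ = a^0/0! + a^1/1! + a^2/2! + a^3/3! + a^4/4! = 1.0000 + 1.3896 + 0.9655 + 0.4472 + 0.1554 = 3.9577
a^5/(5!(1-ρ)) = 5.1816/(120 × 0.7221) = 0.05980
P₀ = 1/(3.9577 + 0.05980) = 0.2489
Lq = P₀·a^5·ρ / (5!(1-ρ)²) = 0.24891 × 5.1816 × 0.27792 / (120 × 0.52140) = 0.005729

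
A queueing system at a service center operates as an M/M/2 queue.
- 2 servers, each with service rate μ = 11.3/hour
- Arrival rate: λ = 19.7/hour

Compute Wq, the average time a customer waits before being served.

Traffic intensity: ρ = λ/(cμ) = 19.7/(2×11.3) = 0.8717
Since ρ = 0.8717 < 1, system is stable.
Offered load a = λ/μ = cρ = 19.7/11.3 = 1.7434
P₀ = [ Σₙ₌₀^1 aⁿ/n! + a^2/(2!(1-ρ)) ]⁻¹
Σ = a^0/0! + a^1/1! = 1.0000 + 1.7434 = 2.7434
a^2/(2!(1-ρ)) = 3.03931/(2 × 0.128319) = 11.8428
P₀ = 1/(2.7434 + 11.8428) = 0.06856
Lq = P₀·a^2·ρ / (2!(1-ρ)²) = 0.06855792 × 3.039314 × 0.8716814 / (2 × 0.01646566) = 5.5155
Wq = Lq/λ = 5.5155/19.7 = 0.2800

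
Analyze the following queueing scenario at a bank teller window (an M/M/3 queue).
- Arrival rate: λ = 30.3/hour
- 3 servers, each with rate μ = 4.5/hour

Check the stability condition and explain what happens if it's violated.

Stability requires ρ = λ/(cμ) < 1
ρ = 30.3/(3 × 4.5) = 30.3/13.50 = 2.2444
Since 2.2444 ≥ 1, the system is UNSTABLE.
Need c > λ/μ = 30.3/4.5 = 6.73.
Minimum servers needed: c = 7.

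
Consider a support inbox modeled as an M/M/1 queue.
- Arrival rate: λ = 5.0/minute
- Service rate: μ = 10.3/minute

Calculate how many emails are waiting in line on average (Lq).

ρ = λ/μ = 5.0/10.3 = 0.4854
For M/M/1: Lq = λ²/(μ(μ-λ))
Lq = 25.00/(10.3 × 5.30)
Lq = 0.4580 emails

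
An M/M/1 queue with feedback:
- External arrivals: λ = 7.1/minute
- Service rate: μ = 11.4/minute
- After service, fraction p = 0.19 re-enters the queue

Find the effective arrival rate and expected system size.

Effective arrival rate: λ_eff = λ/(1-p) = 7.1/(1-0.19) = 7.1/0.81 = 8.7654
ρ = λ_eff/μ = 8.7654/11.4 = 0.7689
L = ρ/(1-ρ) = 0.7689/(1-0.7689) = 3.3271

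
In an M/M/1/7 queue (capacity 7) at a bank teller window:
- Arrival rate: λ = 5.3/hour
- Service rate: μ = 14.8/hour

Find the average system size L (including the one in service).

ρ = λ/μ = 5.3/14.8 = 0.3581
P₀ = (1-ρ)/(1-ρ^(K+1)) = (1-0.3581)/(1-0.3581^8) = 0.6419/0.9997 = 0.6421
P_K = P₀×ρ^K = 0.64207 × 0.3581^7 = 0.64207 × 0.00075514 = 0.0004849
L = ρ[1 - (K+1)ρ^K + Kρ^(K+1)] / [(1-ρ)(1-ρ^(K+1))]
L = 0.3581 × (1 - 8×0.0007551 + 7×0.0002704) / ((1 - 0.3581) × (1 - 0.0002704)) = 0.5557 transactions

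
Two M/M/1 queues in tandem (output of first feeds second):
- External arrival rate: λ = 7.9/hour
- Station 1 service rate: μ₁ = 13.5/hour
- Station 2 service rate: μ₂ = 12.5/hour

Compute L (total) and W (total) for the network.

By Jackson's theorem, each station behaves as independent M/M/1.
Station 1: ρ₁ = 7.9/13.5 = 0.5852, L₁ = ρ₁/(1-ρ₁) = λ/(μ₁-λ) = 7.9/5.60 = 1.4107
Station 2: ρ₂ = 7.9/12.5 = 0.6320, L₂ = ρ₂/(1-ρ₂) = λ/(μ₂-λ) = 7.9/4.60 = 1.7174
Total: L = L₁ + L₂ = 1.4107 + 1.7174 = 3.1281
W = L/λ = 3.1281/7.9 = 0.3960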